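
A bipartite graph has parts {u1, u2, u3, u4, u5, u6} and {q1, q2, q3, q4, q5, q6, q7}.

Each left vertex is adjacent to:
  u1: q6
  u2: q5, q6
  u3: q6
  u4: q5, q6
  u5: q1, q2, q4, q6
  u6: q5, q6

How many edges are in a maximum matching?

3

A valid assignment of size 3: u1-q6, u2-q5, u5-q2.
The set {u1, u2, u3, u4, u6} has only 2 neighbours ({q5, q6}), so by Hall's theorem at most 3 of the 6 left vertices can be matched.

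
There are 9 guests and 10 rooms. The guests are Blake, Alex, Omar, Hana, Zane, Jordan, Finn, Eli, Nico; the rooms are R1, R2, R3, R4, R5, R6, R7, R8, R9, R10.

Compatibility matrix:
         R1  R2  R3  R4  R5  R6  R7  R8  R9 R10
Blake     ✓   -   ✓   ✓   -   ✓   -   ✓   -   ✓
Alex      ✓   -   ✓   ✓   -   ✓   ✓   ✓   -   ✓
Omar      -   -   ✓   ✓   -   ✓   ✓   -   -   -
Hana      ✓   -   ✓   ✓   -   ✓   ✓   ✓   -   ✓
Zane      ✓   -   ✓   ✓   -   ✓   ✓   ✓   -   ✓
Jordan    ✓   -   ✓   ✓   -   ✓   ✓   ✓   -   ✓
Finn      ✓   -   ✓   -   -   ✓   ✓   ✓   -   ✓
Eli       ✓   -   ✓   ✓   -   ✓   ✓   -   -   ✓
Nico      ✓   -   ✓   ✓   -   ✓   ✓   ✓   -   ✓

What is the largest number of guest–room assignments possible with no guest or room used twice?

A valid assignment of size 7: Blake-R8, Alex-R1, Omar-R7, Hana-R10, Zane-R4, Jordan-R3, Finn-R6.
The set {Blake, Alex, Omar, Hana, Zane, Jordan, Finn, Eli, Nico} has only 7 neighbours ({R1, R10, R3, R4, R6, R7, R8}), so by Hall's theorem at most 7 of the 9 guests can be matched.

7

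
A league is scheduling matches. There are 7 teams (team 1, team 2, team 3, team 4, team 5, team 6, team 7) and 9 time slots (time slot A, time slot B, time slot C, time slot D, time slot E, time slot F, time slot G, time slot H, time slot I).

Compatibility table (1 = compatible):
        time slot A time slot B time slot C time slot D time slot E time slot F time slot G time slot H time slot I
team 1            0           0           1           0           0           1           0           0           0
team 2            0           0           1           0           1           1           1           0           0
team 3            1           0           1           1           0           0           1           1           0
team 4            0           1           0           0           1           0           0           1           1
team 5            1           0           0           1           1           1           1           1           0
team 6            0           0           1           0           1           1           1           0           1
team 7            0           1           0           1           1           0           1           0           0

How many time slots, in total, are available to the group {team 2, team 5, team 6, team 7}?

The union of neighbours of {team 2, team 5, team 6, team 7} is {time slot A, time slot B, time slot C, time slot D, time slot E, time slot F, time slot G, time slot H, time slot I}, which has 9 elements.
Since |N(S)| = 9 ≥ |S| = 4, Hall's condition holds for this subset.

9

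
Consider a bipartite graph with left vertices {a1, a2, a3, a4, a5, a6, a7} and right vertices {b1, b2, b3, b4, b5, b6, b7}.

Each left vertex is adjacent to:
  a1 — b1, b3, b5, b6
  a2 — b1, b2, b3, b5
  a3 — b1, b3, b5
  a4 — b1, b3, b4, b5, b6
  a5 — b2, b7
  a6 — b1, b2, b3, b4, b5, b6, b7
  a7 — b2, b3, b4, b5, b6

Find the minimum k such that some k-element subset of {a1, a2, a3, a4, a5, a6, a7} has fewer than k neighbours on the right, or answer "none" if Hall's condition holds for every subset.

none

A matching saturating every left vertex exists, for instance a1→b6, a2→b2, a3→b3, a4→b4, a5→b7, a6→b1, a7→b5.
By Hall's marriage theorem, this means |N(S)| ≥ |S| for every subset S, so no violating subset exists.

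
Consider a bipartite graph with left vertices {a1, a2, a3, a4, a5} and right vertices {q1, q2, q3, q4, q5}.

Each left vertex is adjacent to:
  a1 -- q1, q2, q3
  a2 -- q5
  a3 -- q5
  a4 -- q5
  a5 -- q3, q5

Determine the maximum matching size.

3

For example, pair a1-q2, a2-q5, a5-q3.
The set {a2, a3, a4} has only 1 neighbour ({q5}), so by Hall's theorem at most 3 of the 5 left vertices can be matched.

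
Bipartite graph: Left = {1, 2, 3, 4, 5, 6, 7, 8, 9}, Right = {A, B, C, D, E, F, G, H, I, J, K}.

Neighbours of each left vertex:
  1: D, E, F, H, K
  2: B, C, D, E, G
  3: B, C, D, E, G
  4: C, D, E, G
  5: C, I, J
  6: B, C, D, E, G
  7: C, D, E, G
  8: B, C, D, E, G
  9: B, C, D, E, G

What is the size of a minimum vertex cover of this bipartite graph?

7

{1, 5, B, C, D, E, G} is a vertex cover of size 7: every edge has an endpoint in this set.
No smaller cover exists because 1–K, 2–G, 3–D, 4–C, 5–J, 6–B, 7–E is a matching of size 7, and a cover must include an endpoint of each of these disjoint edges (König's theorem).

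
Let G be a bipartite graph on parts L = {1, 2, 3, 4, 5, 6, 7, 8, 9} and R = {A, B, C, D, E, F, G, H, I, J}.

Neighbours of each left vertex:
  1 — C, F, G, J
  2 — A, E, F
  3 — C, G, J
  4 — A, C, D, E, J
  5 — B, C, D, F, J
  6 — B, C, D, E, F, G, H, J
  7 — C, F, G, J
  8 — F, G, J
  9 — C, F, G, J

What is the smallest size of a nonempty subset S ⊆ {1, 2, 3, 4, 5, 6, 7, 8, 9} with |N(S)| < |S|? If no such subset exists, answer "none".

Take S = {1, 3, 7, 8, 9}. Its neighbourhood is {C, F, G, J}, so |N(S)| = 4 < |S| = 5.
Every subset of size less than 5 has at least as many neighbours as members, so 5 is the minimum.

5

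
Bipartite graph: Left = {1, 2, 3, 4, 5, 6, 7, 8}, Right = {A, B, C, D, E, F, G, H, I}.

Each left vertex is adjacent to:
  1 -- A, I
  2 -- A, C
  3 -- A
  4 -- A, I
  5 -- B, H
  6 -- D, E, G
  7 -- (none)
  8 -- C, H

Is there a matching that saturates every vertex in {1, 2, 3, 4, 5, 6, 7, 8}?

The set {1, 3, 4, 7} has only 2 neighbours ({A, I}), so by Hall's theorem at most 6 of the 8 left vertices can be matched.
Hence no matching covers every left vertex.

No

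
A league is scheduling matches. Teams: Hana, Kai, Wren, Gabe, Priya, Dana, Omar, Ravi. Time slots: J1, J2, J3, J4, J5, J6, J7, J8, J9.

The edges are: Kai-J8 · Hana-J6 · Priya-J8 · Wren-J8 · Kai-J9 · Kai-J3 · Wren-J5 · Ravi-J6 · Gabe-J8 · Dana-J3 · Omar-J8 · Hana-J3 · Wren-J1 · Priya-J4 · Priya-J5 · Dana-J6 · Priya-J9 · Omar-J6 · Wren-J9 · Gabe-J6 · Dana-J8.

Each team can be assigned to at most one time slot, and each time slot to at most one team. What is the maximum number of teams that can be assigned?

6

One maximum matching: Hana-J6, Kai-J9, Wren-J1, Gabe-J8, Priya-J5, Dana-J3.
The set {Hana, Gabe, Dana, Omar, Ravi} has only 3 neighbours ({J3, J6, J8}), so by Hall's theorem at most 6 of the 8 teams can be matched.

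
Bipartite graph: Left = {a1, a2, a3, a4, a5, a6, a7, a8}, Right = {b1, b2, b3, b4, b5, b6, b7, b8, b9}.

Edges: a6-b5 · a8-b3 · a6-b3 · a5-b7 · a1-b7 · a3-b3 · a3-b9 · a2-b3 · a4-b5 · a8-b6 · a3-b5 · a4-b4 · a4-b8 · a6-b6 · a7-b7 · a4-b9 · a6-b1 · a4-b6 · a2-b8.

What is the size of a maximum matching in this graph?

One maximum matching: a1–b7, a2–b8, a3–b9, a4–b5, a6–b6, a8–b3.
The set {a1, a5, a7} has only 1 neighbour ({b7}), so by Hall's theorem at most 6 of the 8 left vertices can be matched.

6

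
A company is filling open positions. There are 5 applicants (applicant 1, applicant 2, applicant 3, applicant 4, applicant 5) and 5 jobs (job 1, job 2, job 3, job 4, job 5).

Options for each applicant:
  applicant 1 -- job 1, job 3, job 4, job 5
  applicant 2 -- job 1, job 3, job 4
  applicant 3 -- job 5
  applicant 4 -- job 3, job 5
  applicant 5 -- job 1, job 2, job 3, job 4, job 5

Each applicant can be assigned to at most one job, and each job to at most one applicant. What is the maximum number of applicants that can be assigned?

One maximum matching: applicant 1-job 4, applicant 2-job 1, applicant 3-job 5, applicant 4-job 3, applicant 5-job 2.
This saturates every applicant, so 5 is the maximum.

5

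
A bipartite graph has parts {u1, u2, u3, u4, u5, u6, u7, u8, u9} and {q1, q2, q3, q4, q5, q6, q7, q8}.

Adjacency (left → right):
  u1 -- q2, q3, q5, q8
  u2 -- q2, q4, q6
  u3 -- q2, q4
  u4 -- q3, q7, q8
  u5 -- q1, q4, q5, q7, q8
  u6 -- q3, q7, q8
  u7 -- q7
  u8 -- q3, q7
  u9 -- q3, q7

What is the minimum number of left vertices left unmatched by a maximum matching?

A valid assignment of size 7: u1-q5, u2-q6, u3-q2, u4-q3, u5-q4, u6-q8, u7-q7.
The set {u4, u6, u7, u8, u9} has only 3 neighbours ({q3, q7, q8}), so by Hall's theorem at most 7 of the 9 left vertices can be matched.
That matches 7 of the 9, leaving 2 unmatched; no matching can do better.

2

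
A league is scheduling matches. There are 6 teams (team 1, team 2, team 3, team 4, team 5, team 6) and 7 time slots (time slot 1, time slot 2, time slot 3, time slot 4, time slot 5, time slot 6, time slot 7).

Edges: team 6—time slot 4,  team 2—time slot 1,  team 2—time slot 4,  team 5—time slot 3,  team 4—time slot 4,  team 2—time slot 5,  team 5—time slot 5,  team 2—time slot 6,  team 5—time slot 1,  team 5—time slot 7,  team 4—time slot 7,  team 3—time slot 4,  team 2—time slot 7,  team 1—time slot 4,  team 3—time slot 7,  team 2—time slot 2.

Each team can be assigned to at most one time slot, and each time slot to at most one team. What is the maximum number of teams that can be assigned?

A valid assignment of size 4: team 1→time slot 4, team 2→time slot 5, team 3→time slot 7, team 5→time slot 3.
The set {team 1, team 3, team 4, team 6} has only 2 neighbours ({time slot 4, time slot 7}), so by Hall's theorem at most 4 of the 6 teams can be matched.

4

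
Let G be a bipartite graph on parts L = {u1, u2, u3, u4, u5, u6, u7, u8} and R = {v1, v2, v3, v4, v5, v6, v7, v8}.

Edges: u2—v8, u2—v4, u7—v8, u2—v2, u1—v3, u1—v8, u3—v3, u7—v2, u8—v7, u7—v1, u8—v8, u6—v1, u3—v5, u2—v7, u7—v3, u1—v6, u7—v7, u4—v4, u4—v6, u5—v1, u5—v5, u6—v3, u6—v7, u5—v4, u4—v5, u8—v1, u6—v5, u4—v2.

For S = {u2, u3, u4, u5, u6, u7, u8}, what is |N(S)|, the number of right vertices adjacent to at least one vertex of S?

8

The union of neighbours of {u2, u3, u4, u5, u6, u7, u8} is {v1, v2, v3, v4, v5, v6, v7, v8}, which has 8 elements.
Since |N(S)| = 8 ≥ |S| = 7, Hall's condition holds for this subset.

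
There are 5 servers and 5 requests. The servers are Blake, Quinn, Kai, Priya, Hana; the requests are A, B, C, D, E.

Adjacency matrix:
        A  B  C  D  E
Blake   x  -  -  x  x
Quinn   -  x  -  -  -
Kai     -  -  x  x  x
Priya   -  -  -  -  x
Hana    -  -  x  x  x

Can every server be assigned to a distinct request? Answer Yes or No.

A valid assignment of size 5: Blake→A, Quinn→B, Kai→D, Priya→E, Hana→C.
All 5 servers are covered.

Yes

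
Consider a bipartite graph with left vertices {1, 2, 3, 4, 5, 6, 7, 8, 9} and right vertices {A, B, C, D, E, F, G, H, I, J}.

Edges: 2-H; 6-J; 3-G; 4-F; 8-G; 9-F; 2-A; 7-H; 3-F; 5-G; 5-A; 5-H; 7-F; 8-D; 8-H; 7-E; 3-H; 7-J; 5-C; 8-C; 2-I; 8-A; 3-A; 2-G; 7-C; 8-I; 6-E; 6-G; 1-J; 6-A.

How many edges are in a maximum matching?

8

For example, pair 1→J, 2→I, 3→A, 4→F, 5→C, 6→E, 7→H, 8→G.
The set {4, 9} has only 1 neighbour ({F}), so by Hall's theorem at most 8 of the 9 left vertices can be matched.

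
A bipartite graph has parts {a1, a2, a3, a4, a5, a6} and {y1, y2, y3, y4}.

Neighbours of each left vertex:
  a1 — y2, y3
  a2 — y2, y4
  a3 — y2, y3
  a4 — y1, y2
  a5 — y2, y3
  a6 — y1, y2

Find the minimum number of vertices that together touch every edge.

4

The 4 edges a1–y2, a2–y4, a3–y3, a4–y1 form a matching, so any vertex cover needs at least 4 vertices (one per matched edge).
Conversely {a2, y1, y2, y3} meets every edge and has exactly 4 vertices, so 4 is optimal.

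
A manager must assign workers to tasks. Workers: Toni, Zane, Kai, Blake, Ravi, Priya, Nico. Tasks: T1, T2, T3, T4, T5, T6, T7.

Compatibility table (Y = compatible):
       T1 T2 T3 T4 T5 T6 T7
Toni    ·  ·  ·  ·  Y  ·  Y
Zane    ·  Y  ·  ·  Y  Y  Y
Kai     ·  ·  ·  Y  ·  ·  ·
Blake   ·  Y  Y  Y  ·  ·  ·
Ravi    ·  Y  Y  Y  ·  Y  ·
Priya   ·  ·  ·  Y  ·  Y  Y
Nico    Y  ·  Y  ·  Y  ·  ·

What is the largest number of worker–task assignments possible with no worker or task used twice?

A valid assignment of size 7: Toni-T5, Zane-T6, Kai-T4, Blake-T3, Ravi-T2, Priya-T7, Nico-T1.
This saturates every worker, so 7 is the maximum.

7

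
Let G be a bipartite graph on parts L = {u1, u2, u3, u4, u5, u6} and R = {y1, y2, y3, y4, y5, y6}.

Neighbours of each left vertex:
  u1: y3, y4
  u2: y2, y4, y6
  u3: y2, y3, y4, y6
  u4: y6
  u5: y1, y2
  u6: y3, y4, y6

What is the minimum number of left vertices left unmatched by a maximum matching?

1

A valid assignment of size 5: u1-y4, u2-y2, u3-y3, u4-y6, u5-y1.
The set {u1, u2, u3, u4, u6} has only 4 neighbours ({y2, y3, y4, y6}), so by Hall's theorem at most 5 of the 6 left vertices can be matched.
That matches 5 of the 6, leaving 1 unmatched; no matching can do better.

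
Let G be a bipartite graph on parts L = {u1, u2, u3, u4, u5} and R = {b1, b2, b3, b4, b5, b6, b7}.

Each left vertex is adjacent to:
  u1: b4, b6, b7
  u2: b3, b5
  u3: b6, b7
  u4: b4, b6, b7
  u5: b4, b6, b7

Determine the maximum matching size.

4

A valid assignment of size 4: u1-b4, u2-b3, u3-b7, u4-b6.
The set {u1, u3, u4, u5} has only 3 neighbours ({b4, b6, b7}), so by Hall's theorem at most 4 of the 5 left vertices can be matched.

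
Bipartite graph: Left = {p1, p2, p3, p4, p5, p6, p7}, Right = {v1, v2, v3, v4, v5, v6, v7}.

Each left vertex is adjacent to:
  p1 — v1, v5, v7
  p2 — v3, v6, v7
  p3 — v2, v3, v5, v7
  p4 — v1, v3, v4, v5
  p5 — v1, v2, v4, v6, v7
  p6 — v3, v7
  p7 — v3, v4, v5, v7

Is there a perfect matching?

Yes

A valid assignment of size 7: p1–v1, p2–v6, p3–v5, p4–v4, p5–v2, p6–v3, p7–v7.
All 7 left vertices are covered.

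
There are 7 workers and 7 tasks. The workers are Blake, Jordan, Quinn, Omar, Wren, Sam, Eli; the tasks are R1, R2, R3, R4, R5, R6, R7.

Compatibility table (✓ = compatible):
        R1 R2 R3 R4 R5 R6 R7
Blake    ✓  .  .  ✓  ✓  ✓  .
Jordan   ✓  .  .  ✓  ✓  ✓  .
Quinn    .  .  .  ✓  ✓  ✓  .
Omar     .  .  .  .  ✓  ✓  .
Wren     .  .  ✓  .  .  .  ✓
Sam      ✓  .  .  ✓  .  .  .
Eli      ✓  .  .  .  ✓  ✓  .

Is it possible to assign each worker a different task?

The set {Blake, Jordan, Quinn, Omar, Sam, Eli} has only 4 neighbours ({R1, R4, R5, R6}), so by Hall's theorem at most 5 of the 7 workers can be matched.
Hence no matching covers every worker.

No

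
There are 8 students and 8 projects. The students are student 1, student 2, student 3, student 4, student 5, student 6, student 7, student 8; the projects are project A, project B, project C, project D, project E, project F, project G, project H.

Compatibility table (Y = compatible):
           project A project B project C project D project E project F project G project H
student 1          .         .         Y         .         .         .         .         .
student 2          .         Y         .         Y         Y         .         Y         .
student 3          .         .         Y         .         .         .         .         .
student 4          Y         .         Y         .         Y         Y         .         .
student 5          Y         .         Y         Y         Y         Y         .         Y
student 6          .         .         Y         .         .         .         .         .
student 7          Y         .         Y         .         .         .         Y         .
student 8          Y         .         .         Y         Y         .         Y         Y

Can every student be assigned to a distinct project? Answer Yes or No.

No

The set {student 1, student 3, student 6} has only 1 neighbour ({project C}), so by Hall's theorem at most 6 of the 8 students can be matched.
Hence no matching covers every student.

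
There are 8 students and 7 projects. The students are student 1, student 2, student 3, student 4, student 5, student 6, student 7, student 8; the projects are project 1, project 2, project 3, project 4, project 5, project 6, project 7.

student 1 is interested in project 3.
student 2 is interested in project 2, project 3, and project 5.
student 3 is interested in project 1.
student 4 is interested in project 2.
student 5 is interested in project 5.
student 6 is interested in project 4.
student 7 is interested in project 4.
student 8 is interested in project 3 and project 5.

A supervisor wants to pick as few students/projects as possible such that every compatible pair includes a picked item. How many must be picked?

A maximum matching has 5 edges (e.g. student 1–project 3, student 2–project 5, student 3–project 1, student 4–project 2, student 6–project 4).
By König's theorem the minimum vertex cover has the same size. One such cover is {student 3, project 2, project 3, project 4, project 5}.

5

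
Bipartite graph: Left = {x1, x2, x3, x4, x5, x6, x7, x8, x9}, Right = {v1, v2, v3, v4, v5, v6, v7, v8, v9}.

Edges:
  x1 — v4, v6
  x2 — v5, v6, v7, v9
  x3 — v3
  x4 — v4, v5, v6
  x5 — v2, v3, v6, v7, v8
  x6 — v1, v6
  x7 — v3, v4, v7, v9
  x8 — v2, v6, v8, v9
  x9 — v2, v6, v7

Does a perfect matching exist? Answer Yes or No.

For example, pair x1-v4, x2-v7, x3-v3, x4-v5, x5-v8, x6-v1, x7-v9, x8-v6, x9-v2.
Every left vertex is matched, so this is a perfect matching.

Yes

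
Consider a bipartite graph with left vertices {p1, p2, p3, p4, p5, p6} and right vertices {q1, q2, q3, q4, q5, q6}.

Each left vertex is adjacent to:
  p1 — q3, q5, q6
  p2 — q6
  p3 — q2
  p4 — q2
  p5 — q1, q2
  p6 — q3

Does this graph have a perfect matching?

No

The set {p3, p4} has only 1 neighbour ({q2}), so by Hall's theorem at most 5 of the 6 left vertices can be matched.
Hence no matching covers every left vertex.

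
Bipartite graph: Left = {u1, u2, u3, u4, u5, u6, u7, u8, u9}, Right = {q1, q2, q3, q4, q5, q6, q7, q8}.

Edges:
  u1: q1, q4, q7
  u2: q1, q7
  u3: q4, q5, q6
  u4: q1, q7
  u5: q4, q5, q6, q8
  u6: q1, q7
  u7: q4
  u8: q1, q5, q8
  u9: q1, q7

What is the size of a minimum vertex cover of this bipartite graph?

A maximum matching has 6 edges (e.g. u1–q4, u2–q1, u3–q5, u4–q7, u5–q6, u8–q8).
By König's theorem the minimum vertex cover has the same size. One such cover is {u3, u5, u8, q1, q4, q7}.

6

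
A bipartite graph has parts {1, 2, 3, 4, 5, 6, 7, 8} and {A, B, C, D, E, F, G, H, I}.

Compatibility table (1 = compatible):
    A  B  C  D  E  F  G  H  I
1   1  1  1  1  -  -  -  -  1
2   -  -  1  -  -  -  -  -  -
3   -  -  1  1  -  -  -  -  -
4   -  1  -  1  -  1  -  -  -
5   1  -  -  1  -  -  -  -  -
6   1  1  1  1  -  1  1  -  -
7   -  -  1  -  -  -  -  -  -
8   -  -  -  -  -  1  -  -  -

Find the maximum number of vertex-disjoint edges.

7

One maximum matching: 1→I, 2→C, 3→D, 4→B, 5→A, 6→G, 8→F.
The set {2, 7} has only 1 neighbour ({C}), so by Hall's theorem at most 7 of the 8 left vertices can be matched.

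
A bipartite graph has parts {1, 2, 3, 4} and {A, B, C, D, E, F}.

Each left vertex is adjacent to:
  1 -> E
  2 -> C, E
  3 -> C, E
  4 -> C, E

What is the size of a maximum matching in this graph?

2

For example, pair 1-E, 2-C.
The set {1, 2, 3, 4} has only 2 neighbours ({C, E}), so by Hall's theorem at most 2 of the 4 left vertices can be matched.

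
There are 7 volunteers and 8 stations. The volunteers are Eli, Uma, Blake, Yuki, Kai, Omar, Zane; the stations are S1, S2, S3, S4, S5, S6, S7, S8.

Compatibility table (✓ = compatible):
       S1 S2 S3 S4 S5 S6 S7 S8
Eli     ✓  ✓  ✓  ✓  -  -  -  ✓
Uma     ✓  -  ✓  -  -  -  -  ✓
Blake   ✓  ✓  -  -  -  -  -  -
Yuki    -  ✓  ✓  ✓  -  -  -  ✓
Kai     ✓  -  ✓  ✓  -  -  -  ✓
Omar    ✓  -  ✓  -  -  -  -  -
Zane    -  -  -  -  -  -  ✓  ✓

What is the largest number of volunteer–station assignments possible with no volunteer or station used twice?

One maximum matching: Eli–S3, Uma–S8, Blake–S1, Yuki–S2, Kai–S4, Zane–S7.
The set {Eli, Uma, Blake, Yuki, Kai, Omar} has only 5 neighbours ({S1, S2, S3, S4, S8}), so by Hall's theorem at most 6 of the 7 volunteers can be matched.

6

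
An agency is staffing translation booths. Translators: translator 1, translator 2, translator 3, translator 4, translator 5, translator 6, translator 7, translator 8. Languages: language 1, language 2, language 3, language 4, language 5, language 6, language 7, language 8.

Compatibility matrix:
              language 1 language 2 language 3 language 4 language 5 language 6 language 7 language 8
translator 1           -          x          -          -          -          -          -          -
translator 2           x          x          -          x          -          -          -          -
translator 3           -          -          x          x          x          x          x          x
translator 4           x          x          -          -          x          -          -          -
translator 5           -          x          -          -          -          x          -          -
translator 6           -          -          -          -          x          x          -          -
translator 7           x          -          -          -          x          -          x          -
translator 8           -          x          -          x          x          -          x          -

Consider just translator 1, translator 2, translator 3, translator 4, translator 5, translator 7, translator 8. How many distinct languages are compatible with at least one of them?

The union of neighbours of {translator 1, translator 2, translator 3, translator 4, translator 5, translator 7, translator 8} is {language 1, language 2, language 3, language 4, language 5, language 6, language 7, language 8}, which has 8 elements.
Since |N(S)| = 8 ≥ |S| = 7, Hall's condition holds for this subset.

8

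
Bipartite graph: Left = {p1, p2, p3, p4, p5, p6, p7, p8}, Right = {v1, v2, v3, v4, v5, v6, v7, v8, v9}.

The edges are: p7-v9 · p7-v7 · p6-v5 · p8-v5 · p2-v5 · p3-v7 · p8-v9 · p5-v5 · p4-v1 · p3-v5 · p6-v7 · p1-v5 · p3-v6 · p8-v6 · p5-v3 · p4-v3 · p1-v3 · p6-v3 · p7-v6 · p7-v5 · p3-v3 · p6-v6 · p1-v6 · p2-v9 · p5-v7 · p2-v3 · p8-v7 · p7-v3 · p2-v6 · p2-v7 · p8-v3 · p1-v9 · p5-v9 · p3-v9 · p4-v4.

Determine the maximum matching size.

6

One maximum matching: p1–v5, p2–v3, p3–v9, p4–v1, p5–v7, p6–v6.
The set {p1, p2, p3, p5, p6, p7, p8} has only 5 neighbours ({v3, v5, v6, v7, v9}), so by Hall's theorem at most 6 of the 8 left vertices can be matched.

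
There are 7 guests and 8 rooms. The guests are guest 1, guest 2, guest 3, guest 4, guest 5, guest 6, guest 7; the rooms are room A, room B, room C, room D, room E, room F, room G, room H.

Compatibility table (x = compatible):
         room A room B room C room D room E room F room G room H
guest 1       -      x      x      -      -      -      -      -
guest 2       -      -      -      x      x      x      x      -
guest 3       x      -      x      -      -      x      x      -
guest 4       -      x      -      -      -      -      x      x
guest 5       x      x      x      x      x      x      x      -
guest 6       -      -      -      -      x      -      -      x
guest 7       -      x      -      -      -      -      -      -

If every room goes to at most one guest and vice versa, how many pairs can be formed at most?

7

A valid assignment of size 7: guest 1→room C, guest 2→room G, guest 3→room F, guest 4→room H, guest 5→room D, guest 6→room E, guest 7→room B.
All 7 guests are matched, so no larger matching exists.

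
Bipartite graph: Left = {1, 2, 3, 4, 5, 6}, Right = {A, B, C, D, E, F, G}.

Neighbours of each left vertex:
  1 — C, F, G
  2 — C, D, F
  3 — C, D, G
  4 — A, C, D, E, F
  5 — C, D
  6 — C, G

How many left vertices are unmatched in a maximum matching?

1

A valid assignment of size 5: 1-F, 2-D, 3-G, 4-A, 5-C.
The set {1, 2, 3, 5, 6} has only 4 neighbours ({C, D, F, G}), so by Hall's theorem at most 5 of the 6 left vertices can be matched.
That matches 5 of the 6, leaving 1 unmatched; no matching can do better.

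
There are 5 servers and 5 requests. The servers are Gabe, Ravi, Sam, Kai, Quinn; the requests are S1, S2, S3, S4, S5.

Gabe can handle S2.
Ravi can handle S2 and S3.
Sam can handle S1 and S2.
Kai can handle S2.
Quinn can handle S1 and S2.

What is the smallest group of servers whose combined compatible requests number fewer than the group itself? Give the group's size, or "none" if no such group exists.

2

Take S = {Gabe, Kai}. Its neighbourhood is {S2}, so |N(S)| = 1 < |S| = 2.
No single vertex violates Hall's condition since each has at least one neighbour, so 2 is the minimum.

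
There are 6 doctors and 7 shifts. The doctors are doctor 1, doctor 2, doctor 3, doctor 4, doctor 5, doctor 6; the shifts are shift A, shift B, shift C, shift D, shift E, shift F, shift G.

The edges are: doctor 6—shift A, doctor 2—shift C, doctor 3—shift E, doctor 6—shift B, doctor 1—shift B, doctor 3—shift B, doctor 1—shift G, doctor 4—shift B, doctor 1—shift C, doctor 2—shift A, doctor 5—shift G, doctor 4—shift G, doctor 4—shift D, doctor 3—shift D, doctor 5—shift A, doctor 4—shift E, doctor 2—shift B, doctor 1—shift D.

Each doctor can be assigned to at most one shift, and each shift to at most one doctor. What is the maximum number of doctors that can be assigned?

6

A valid assignment of size 6: doctor 1→shift C, doctor 2→shift B, doctor 3→shift D, doctor 4→shift E, doctor 5→shift G, doctor 6→shift A.
This saturates every doctor, so 6 is the maximum.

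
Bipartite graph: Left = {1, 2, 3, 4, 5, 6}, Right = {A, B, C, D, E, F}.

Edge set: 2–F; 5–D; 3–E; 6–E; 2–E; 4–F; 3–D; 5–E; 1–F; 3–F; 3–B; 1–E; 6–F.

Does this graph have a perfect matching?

No

The set {1, 2, 4, 6} has only 2 neighbours ({E, F}), so by Hall's theorem at most 4 of the 6 left vertices can be matched.
Hence no matching covers every left vertex.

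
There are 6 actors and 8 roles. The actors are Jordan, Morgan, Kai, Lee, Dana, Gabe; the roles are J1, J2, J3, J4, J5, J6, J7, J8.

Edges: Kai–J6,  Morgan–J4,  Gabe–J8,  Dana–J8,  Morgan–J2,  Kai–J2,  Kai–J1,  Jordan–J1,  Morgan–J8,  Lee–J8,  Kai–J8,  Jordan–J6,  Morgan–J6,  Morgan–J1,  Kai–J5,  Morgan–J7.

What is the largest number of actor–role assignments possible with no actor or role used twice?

For example, pair Jordan-J1, Morgan-J2, Kai-J6, Lee-J8.
The set {Lee, Dana, Gabe} has only 1 neighbour ({J8}), so by Hall's theorem at most 4 of the 6 actors can be matched.

4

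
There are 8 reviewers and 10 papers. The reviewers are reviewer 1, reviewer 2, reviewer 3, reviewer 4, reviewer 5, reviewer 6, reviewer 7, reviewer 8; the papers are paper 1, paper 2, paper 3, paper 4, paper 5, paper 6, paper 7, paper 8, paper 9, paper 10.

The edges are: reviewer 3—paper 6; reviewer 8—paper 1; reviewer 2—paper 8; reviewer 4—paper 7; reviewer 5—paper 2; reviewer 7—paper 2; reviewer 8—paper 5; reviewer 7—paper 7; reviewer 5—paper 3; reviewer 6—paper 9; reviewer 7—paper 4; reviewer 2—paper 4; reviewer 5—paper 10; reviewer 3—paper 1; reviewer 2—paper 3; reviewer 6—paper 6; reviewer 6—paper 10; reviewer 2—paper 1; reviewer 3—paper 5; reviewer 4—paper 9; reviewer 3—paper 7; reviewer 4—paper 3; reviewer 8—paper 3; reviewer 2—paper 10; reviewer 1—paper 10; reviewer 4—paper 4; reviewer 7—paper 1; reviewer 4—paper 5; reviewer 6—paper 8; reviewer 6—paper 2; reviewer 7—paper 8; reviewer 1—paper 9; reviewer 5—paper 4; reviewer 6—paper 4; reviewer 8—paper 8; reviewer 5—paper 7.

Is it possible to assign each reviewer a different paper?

For example, pair reviewer 1→paper 9, reviewer 2→paper 4, reviewer 3→paper 7, reviewer 4→paper 5, reviewer 5→paper 10, reviewer 6→paper 6, reviewer 7→paper 2, reviewer 8→paper 8.
Every reviewer is matched, so this matching saturates all of them.

Yes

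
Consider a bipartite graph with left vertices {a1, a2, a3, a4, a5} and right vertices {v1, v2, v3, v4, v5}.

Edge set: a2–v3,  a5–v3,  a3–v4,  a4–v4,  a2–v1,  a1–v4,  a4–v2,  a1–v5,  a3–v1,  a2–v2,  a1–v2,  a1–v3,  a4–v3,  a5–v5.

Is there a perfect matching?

For example, pair a1-v5, a2-v1, a3-v4, a4-v2, a5-v3.
All 5 left vertices are covered.

Yes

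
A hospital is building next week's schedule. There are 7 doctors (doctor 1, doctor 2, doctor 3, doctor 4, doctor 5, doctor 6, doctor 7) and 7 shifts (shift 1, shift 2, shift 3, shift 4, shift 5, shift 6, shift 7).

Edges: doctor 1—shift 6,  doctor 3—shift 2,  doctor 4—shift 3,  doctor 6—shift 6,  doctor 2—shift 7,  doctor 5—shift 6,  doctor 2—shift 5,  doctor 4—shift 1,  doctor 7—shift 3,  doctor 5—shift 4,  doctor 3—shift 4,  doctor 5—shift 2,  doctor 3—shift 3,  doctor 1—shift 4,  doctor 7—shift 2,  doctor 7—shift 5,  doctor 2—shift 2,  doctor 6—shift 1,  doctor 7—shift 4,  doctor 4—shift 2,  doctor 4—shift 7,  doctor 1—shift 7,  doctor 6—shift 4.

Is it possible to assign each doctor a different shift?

Yes

A valid assignment of size 7: doctor 1-shift 7, doctor 2-shift 2, doctor 3-shift 4, doctor 4-shift 3, doctor 5-shift 6, doctor 6-shift 1, doctor 7-shift 5.
All 7 doctors are covered.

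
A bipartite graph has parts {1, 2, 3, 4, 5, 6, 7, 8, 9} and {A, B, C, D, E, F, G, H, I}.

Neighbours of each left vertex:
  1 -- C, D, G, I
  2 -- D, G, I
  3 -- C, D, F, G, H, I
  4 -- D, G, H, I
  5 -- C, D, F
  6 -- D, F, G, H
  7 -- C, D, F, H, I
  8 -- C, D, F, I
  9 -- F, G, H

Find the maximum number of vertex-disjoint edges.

6

A valid assignment of size 6: 1-G, 2-I, 3-H, 4-D, 5-C, 6-F.
The set {1, 2, 3, 4, 5, 6, 7, 8, 9} has only 6 neighbours ({C, D, F, G, H, I}), so by Hall's theorem at most 6 of the 9 left vertices can be matched.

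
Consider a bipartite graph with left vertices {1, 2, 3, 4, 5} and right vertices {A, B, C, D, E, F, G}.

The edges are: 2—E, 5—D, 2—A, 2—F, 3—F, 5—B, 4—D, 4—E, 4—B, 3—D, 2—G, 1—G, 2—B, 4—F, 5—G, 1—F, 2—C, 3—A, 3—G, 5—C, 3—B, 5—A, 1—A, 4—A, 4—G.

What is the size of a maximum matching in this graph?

A valid assignment of size 5: 1→F, 2→E, 3→B, 4→A, 5→G.
All 5 left vertices are matched, so no larger matching exists.

5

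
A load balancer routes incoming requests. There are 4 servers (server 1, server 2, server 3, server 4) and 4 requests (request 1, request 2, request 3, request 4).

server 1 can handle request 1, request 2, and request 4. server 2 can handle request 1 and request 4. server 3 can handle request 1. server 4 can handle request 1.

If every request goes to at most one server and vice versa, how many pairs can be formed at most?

3

One maximum matching: server 1→request 2, server 2→request 4, server 3→request 1.
The set {server 3, server 4} has only 1 neighbour ({request 1}), so by Hall's theorem at most 3 of the 4 servers can be matched.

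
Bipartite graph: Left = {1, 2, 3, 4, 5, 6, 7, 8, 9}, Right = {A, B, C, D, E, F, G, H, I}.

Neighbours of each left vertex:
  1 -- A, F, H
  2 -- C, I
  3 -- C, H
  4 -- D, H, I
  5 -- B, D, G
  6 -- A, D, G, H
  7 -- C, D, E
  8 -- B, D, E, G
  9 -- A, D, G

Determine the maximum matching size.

A valid assignment of size 9: 1→F, 2→I, 3→H, 4→D, 5→B, 6→A, 7→C, 8→E, 9→G.
This saturates every left vertex, so 9 is the maximum.

9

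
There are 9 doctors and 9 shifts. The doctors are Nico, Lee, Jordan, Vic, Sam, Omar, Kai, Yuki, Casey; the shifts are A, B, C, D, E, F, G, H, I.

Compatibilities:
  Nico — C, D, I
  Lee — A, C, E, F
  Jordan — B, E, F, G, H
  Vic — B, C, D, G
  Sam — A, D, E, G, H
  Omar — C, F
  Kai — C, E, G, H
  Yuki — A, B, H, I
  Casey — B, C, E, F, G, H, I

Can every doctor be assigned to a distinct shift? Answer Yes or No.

Yes

One maximum matching: Nico–D, Lee–A, Jordan–E, Vic–B, Sam–H, Omar–F, Kai–C, Yuki–I, Casey–G.
All 9 doctors are covered.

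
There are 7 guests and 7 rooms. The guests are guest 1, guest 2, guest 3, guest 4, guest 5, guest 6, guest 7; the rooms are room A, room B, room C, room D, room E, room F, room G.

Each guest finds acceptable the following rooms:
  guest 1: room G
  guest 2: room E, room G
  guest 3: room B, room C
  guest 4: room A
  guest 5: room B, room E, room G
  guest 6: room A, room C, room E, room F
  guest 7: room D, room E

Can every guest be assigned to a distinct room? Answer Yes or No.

One maximum matching: guest 1–room G, guest 2–room E, guest 3–room C, guest 4–room A, guest 5–room B, guest 6–room F, guest 7–room D.
Every guest is matched, so this is a perfect matching.

Yes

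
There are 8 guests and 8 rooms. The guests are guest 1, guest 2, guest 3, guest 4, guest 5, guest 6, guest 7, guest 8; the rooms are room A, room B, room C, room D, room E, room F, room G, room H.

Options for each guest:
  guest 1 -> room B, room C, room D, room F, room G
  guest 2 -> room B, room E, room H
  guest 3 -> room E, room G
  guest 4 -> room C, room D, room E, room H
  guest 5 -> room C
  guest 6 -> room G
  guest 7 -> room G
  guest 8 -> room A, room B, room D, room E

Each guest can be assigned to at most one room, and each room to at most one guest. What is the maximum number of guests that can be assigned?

For example, pair guest 1–room F, guest 2–room H, guest 3–room E, guest 4–room D, guest 5–room C, guest 6–room G, guest 8–room B.
The set {guest 6, guest 7} has only 1 neighbour ({room G}), so by Hall's theorem at most 7 of the 8 guests can be matched.

7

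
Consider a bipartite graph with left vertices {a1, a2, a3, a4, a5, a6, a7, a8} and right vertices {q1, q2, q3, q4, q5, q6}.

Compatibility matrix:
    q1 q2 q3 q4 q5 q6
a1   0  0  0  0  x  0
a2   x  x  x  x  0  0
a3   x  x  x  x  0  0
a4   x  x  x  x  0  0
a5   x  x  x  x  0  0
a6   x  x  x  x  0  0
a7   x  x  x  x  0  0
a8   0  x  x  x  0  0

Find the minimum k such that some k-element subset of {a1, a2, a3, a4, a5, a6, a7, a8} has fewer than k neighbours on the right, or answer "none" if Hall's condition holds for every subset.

5

Take S = {a2, a3, a4, a5, a6}. Its neighbourhood is {q1, q2, q3, q4}, so |N(S)| = 4 < |S| = 5.
Every subset of size less than 5 has at least as many neighbours as members, so 5 is the minimum.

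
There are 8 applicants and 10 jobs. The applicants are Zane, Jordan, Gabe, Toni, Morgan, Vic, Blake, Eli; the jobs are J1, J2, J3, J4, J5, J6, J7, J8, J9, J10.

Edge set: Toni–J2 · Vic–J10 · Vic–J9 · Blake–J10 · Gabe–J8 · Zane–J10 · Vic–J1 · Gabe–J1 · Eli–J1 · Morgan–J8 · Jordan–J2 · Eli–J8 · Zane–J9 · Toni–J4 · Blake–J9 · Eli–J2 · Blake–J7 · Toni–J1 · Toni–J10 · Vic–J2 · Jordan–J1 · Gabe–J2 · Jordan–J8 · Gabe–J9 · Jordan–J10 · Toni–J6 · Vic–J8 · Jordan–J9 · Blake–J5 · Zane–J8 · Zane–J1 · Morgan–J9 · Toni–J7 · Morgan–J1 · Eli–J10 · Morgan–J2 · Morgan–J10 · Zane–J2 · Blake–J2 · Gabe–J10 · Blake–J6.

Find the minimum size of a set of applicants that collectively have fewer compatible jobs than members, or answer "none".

6

Take S = {Zane, Jordan, Gabe, Morgan, Vic, Eli}. Its neighbourhood is {J1, J2, J8, J9, J10}, so |N(S)| = 5 < |S| = 6.
Every subset of size less than 6 has at least as many neighbours as members, so 6 is the minimum.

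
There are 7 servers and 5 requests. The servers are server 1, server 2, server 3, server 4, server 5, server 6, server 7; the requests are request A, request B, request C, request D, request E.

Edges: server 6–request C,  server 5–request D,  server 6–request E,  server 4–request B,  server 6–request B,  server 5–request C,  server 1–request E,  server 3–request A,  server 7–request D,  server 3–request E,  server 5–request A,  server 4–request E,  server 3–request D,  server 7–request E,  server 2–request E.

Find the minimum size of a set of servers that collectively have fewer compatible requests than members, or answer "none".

Take S = {server 1, server 2}. Its neighbourhood is {request E}, so |N(S)| = 1 < |S| = 2.
No single vertex violates Hall's condition since each has at least one neighbour, so 2 is the minimum.

2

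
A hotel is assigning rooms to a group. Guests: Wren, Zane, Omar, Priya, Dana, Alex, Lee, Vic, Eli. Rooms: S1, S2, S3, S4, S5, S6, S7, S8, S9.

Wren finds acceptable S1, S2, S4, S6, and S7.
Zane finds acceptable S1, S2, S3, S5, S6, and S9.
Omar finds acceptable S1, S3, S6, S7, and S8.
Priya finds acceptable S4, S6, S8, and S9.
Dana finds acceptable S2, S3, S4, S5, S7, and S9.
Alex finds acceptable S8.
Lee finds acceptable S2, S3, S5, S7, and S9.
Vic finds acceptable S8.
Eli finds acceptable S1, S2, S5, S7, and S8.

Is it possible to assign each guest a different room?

No

The set {Alex, Vic} has only 1 neighbour ({S8}), so by Hall's theorem at most 8 of the 9 guests can be matched.
Hence no matching covers every guest.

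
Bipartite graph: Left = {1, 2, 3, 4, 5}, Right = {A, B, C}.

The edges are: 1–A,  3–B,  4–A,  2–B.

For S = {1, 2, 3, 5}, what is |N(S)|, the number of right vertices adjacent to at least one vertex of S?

2

The union of neighbours of {1, 2, 3, 5} is {A, B}, which has 2 elements.
Since |N(S)| = 2 < |S| = 4, Hall's condition fails for this subset.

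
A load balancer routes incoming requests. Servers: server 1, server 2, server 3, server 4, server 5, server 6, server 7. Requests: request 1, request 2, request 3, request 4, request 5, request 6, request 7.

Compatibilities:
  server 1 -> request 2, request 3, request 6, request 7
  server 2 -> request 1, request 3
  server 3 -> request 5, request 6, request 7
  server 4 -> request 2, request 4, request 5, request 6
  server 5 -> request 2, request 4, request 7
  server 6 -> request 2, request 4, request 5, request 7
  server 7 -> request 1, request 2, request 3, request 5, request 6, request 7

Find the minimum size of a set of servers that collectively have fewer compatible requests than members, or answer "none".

A matching saturating every server exists, for instance server 1→request 3, server 2→request 1, server 3→request 6, server 4→request 4, server 5→request 2, server 6→request 5, server 7→request 7.
By Hall's marriage theorem, this means |N(S)| ≥ |S| for every subset S, so no violating subset exists.

none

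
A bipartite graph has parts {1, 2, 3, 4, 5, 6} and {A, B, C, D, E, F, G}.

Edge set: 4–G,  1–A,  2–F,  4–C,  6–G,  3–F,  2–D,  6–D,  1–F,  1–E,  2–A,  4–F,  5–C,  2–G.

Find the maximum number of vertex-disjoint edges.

For example, pair 1→E, 2→A, 3→F, 4→G, 5→C, 6→D.
All 6 left vertices are matched, so no larger matching exists.

6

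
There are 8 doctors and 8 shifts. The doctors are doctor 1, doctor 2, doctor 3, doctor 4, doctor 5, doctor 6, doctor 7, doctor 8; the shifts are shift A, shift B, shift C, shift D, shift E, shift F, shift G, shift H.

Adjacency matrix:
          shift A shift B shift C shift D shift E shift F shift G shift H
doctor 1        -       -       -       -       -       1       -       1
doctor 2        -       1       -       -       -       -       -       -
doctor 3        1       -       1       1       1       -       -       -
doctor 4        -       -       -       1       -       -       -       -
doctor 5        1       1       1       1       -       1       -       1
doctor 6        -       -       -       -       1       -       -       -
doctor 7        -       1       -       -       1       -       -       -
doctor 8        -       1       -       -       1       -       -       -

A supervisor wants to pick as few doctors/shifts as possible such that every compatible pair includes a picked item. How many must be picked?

6

The 6 edges doctor 1–shift H, doctor 2–shift B, doctor 3–shift A, doctor 4–shift D, doctor 5–shift F, doctor 6–shift E form a matching, so any vertex cover needs at least 6 vertices (one per matched edge).
Conversely {doctor 1, doctor 3, doctor 4, doctor 5, shift B, shift E} meets every edge and has exactly 6 vertices, so 6 is optimal.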